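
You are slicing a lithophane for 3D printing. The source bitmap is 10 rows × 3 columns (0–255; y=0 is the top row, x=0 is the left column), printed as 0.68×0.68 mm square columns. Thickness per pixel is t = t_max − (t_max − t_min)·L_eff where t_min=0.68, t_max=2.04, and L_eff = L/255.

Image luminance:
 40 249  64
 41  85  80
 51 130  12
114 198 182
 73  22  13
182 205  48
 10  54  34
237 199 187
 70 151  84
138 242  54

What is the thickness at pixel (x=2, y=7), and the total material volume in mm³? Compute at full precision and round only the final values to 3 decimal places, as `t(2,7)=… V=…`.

t(2,7)=1.043 V=20.286

span = t_max - t_min = 2.04 - 0.68 = 1.360
L(2,7) = 187, L_eff = 187/255 = 0.733333
t(2,7) = 2.04 - 1.360·0.733333 = 1.043
Σt over all 10·3 pixels = 43.872
V = pitch²·Σt = 0.68²·43.872 = 20.286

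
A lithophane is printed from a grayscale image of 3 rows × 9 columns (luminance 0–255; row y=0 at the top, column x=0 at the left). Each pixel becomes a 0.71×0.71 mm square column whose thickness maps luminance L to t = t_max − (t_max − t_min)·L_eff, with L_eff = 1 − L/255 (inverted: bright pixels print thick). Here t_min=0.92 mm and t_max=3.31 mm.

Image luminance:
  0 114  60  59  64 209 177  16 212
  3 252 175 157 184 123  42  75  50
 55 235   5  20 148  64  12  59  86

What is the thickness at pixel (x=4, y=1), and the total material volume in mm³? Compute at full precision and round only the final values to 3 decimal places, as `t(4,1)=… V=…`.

t(4,1)=2.645 V=25.071

span = t_max - t_min = 3.31 - 0.92 = 2.390
L(4,1) = 184, L_eff = 1 - 184/255 = 0.278431 (inverted)
t(4,1) = 3.31 - 2.390·0.278431 = 2.645
Σt over all 3·9 pixels = 317051/6375 ≈ 49.7334902
V = pitch²·Σt = 0.71²·317051/6375 = 25.071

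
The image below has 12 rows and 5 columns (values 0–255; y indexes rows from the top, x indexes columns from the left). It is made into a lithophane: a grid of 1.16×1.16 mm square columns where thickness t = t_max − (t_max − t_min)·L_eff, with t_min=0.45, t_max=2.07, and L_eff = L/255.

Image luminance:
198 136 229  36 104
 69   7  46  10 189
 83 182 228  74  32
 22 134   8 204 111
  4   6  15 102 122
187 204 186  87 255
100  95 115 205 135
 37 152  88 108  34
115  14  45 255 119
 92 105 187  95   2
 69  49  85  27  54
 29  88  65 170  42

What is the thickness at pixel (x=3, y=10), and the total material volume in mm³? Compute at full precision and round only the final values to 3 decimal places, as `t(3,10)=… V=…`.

t(3,10)=1.898 V=115.439

span = t_max - t_min = 2.07 - 0.45 = 1.620
L(3,10) = 27, L_eff = 27/255 = 0.105882
t(3,10) = 2.07 - 1.620·0.105882 = 1.898
Σt over all 12·5 pixels = 182304/2125 ≈ 85.7901176
V = pitch²·Σt = 1.16²·182304/2125 = 115.439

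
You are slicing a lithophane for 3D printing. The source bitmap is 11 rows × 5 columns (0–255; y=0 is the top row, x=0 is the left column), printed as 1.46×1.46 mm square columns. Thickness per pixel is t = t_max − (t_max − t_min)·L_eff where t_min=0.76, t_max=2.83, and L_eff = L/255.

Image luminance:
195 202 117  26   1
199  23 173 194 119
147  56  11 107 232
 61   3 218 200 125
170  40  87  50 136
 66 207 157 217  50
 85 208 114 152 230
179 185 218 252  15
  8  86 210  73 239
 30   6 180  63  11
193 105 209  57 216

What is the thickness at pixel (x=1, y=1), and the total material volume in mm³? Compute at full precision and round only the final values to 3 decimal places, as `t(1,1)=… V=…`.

t(1,1)=2.643 V=212.164

span = t_max - t_min = 2.83 - 0.76 = 2.070
L(1,1) = 23, L_eff = 23/255 = 0.090196
t(1,1) = 2.83 - 2.070·0.090196 = 2.643
Σt over all 11·5 pixels = 211507/2125 ≈ 99.5327059
V = pitch²·Σt = 1.46²·211507/2125 = 212.164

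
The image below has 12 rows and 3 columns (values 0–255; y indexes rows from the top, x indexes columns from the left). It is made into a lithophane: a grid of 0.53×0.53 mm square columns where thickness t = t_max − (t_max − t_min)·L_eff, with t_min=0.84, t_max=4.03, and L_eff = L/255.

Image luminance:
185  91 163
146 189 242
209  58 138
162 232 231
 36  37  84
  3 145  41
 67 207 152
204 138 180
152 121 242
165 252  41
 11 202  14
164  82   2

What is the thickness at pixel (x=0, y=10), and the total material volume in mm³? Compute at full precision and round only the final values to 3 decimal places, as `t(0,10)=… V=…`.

t(0,10)=3.892 V=23.928

span = t_max - t_min = 4.03 - 0.84 = 3.190
L(0,10) = 11, L_eff = 11/255 = 0.043137
t(0,10) = 4.03 - 3.190·0.043137 = 3.892
Σt over all 12·3 pixels = 181014/2125 ≈ 85.1830588
V = pitch²·Σt = 0.53²·181014/2125 = 23.928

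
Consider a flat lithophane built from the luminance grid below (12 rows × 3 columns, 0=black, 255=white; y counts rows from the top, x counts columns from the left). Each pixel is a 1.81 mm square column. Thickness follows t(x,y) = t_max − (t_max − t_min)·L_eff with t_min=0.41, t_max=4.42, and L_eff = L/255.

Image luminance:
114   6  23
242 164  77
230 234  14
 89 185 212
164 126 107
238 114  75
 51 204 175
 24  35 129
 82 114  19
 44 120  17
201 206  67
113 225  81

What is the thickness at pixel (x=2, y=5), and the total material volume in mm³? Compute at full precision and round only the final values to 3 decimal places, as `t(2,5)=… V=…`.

span = t_max - t_min = 4.42 - 0.41 = 4.010
L(2,5) = 75, L_eff = 75/255 = 0.294118
t(2,5) = 4.42 - 4.010·0.294118 = 3.241
Σt over all 12·3 pixels = 2324839/25500 ≈ 91.1701569
V = pitch²·Σt = 1.81²·2324839/25500 = 298.683

t(2,5)=3.241 V=298.683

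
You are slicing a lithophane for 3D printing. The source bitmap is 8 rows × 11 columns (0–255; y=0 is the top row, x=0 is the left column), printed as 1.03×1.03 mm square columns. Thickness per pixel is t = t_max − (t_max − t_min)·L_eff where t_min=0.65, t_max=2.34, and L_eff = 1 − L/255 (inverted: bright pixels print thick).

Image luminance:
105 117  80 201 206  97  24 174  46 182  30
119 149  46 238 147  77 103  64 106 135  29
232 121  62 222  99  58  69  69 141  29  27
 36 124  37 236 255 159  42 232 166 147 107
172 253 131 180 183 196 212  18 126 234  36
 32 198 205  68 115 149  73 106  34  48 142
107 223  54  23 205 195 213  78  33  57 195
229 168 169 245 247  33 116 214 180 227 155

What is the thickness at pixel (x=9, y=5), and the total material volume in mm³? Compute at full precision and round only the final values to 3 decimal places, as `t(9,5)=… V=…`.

span = t_max - t_min = 2.34 - 0.65 = 1.690
L(9,5) = 48, L_eff = 1 - 48/255 = 0.811765 (inverted)
t(9,5) = 2.34 - 1.690·0.811765 = 0.968
Σt over all 8·11 pixels = 1694459/12750 ≈ 132.8987451
V = pitch²·Σt = 1.03²·1694459/12750 = 140.992

t(9,5)=0.968 V=140.992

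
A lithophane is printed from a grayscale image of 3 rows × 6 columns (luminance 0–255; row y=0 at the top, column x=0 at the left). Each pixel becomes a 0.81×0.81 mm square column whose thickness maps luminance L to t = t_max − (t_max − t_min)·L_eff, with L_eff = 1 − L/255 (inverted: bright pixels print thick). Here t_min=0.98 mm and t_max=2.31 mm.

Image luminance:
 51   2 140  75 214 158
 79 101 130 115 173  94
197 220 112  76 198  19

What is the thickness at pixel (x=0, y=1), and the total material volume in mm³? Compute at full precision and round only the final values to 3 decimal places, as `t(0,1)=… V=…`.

t(0,1)=1.392 V=18.945

span = t_max - t_min = 2.31 - 0.98 = 1.330
L(0,1) = 79, L_eff = 1 - 79/255 = 0.690196 (inverted)
t(0,1) = 2.31 - 1.330·0.690196 = 1.392
Σt over all 3·6 pixels = 122717/4250 ≈ 28.8745882
V = pitch²·Σt = 0.81²·122717/4250 = 18.945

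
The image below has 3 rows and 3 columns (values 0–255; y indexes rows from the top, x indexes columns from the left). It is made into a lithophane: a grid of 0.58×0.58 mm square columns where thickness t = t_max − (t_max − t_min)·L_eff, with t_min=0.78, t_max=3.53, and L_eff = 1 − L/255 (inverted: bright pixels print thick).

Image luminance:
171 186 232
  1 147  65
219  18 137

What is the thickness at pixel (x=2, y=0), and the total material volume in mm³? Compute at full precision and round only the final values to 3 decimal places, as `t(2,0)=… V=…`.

t(2,0)=3.282 V=6.628

span = t_max - t_min = 3.53 - 0.78 = 2.750
L(2,0) = 232, L_eff = 1 - 232/255 = 0.090196 (inverted)
t(2,0) = 3.53 - 2.750·0.090196 = 3.282
Σt over all 3·3 pixels = 16747/850 ≈ 19.7023529
V = pitch²·Σt = 0.58²·16747/850 = 6.628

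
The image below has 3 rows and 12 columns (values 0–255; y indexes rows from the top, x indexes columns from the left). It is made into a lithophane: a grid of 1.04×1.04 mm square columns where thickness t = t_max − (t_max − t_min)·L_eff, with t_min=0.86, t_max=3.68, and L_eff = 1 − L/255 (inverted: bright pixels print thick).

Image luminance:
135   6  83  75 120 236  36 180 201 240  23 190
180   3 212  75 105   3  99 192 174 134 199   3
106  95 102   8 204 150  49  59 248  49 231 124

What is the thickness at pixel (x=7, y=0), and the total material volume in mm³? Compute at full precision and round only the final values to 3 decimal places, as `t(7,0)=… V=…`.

span = t_max - t_min = 3.68 - 0.86 = 2.820
L(7,0) = 180, L_eff = 1 - 180/255 = 0.294118 (inverted)
t(7,0) = 3.68 - 2.820·0.294118 = 2.851
Σt over all 3·12 pixels = 335043/4250 ≈ 78.8336471
V = pitch²·Σt = 1.04²·335043/4250 = 85.266

t(7,0)=2.851 V=85.266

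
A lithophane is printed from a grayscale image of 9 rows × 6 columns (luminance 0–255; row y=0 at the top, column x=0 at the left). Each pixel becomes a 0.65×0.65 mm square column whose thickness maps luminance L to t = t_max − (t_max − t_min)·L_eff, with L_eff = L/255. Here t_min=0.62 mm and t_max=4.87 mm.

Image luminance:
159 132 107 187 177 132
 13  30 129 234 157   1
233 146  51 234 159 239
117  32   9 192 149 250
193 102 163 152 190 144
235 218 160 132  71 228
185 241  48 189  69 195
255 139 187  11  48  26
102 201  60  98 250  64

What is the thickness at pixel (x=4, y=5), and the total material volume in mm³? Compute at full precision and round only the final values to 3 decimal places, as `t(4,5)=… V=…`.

t(4,5)=3.687 V=57.416

span = t_max - t_min = 4.87 - 0.62 = 4.250
L(4,5) = 71, L_eff = 71/255 = 0.278431
t(4,5) = 4.87 - 4.250·0.278431 = 3.687
Σt over all 9·6 pixels = 40769/300 ≈ 135.8966667
V = pitch²·Σt = 0.65²·40769/300 = 57.416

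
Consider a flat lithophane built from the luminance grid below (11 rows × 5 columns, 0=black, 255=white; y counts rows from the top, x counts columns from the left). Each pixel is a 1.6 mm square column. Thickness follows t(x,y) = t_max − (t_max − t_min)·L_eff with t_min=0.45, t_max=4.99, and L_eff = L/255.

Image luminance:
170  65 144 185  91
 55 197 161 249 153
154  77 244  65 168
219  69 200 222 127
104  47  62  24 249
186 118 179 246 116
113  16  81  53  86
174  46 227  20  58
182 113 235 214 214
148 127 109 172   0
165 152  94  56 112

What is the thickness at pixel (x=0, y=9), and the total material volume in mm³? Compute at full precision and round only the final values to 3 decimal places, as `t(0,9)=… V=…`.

t(0,9)=2.355 V=369.280

span = t_max - t_min = 4.99 - 0.45 = 4.540
L(0,9) = 148, L_eff = 148/255 = 0.580392
t(0,9) = 4.99 - 4.540·0.580392 = 2.355
Σt over all 11·5 pixels = 3678373/25500 ≈ 144.2499216
V = pitch²·Σt = 1.6²·3678373/25500 = 369.280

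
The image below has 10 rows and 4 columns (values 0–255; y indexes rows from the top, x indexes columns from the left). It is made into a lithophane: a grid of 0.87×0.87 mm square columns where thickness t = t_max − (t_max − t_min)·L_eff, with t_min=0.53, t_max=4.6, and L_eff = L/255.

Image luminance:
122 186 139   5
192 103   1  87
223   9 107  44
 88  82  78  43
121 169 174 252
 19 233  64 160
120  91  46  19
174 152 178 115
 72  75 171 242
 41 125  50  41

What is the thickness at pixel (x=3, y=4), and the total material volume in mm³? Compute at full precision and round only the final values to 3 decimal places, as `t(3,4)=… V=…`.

t(3,4)=0.578 V=85.957

span = t_max - t_min = 4.6 - 0.53 = 4.070
L(3,4) = 252, L_eff = 252/255 = 0.988235
t(3,4) = 4.6 - 4.070·0.988235 = 0.578
Σt over all 10·4 pixels = 965303/8500 ≈ 113.5650588
V = pitch²·Σt = 0.87²·965303/8500 = 85.957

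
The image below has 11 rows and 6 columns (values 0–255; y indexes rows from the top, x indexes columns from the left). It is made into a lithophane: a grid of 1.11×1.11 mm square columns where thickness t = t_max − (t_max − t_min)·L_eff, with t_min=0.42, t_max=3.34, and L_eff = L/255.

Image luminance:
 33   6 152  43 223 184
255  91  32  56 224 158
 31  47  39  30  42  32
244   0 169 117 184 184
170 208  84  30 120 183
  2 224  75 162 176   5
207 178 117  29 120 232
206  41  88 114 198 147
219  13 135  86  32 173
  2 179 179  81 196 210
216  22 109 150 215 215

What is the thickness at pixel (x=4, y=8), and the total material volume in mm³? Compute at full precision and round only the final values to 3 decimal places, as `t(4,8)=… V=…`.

span = t_max - t_min = 3.34 - 0.42 = 2.920
L(4,8) = 32, L_eff = 32/255 = 0.125490
t(4,8) = 3.34 - 2.920·0.125490 = 2.974
Σt over all 11·6 pixels = 270751/2125 ≈ 127.4122353
V = pitch²·Σt = 1.11²·270751/2125 = 156.985

t(4,8)=2.974 V=156.985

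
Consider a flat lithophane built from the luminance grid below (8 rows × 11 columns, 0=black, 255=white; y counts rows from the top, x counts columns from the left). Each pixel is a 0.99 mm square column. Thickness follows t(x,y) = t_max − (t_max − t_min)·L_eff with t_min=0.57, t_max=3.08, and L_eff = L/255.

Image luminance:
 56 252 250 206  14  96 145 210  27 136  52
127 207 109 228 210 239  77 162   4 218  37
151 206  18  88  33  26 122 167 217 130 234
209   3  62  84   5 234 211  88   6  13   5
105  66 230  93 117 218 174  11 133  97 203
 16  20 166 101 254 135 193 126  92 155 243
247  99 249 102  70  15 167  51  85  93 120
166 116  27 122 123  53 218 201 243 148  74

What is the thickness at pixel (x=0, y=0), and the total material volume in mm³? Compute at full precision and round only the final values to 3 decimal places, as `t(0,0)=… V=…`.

span = t_max - t_min = 3.08 - 0.57 = 2.510
L(0,0) = 56, L_eff = 56/255 = 0.219608
t(0,0) = 3.08 - 2.510·0.219608 = 2.529
Σt over all 8·11 pixels = 4122659/25500 ≈ 161.6729020
V = pitch²·Σt = 0.99²·4122659/25500 = 158.456

t(0,0)=2.529 V=158.456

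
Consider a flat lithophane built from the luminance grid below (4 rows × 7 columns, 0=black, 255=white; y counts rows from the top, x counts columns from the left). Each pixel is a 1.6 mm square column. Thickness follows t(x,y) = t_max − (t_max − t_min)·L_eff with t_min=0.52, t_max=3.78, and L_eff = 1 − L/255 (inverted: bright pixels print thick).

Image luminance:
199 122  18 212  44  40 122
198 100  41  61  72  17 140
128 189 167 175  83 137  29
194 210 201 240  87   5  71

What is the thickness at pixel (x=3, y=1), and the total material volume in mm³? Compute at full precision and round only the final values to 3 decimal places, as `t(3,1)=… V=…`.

t(3,1)=1.300 V=145.341

span = t_max - t_min = 3.78 - 0.52 = 3.260
L(3,1) = 61, L_eff = 1 - 61/255 = 0.760784 (inverted)
t(3,1) = 3.78 - 3.260·0.760784 = 1.300
Σt over all 4·7 pixels = 361933/6375 ≈ 56.7738039
V = pitch²·Σt = 1.6²·361933/6375 = 145.341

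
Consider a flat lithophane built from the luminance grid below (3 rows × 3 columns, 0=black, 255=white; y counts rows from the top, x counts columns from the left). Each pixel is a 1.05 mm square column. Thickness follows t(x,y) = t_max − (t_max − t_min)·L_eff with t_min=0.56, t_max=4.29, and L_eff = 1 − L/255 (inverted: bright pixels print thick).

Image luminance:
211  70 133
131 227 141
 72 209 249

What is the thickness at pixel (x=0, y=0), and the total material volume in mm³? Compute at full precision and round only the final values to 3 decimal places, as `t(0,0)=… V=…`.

span = t_max - t_min = 4.29 - 0.56 = 3.730
L(0,0) = 211, L_eff = 1 - 211/255 = 0.172549 (inverted)
t(0,0) = 4.29 - 3.730·0.172549 = 3.646
Σt over all 3·3 pixels = 222253/8500 ≈ 26.1474118
V = pitch²·Σt = 1.05²·222253/8500 = 28.828

t(0,0)=3.646 V=28.828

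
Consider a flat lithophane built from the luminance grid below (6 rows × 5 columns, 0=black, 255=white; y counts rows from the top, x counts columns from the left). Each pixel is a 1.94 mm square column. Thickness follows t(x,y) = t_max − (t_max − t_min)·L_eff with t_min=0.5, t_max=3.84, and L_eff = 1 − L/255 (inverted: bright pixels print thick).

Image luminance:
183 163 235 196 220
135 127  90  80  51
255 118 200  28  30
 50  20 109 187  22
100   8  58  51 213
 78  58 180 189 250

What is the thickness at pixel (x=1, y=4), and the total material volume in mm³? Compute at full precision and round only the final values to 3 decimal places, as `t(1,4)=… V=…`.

t(1,4)=0.605 V=238.060

span = t_max - t_min = 3.84 - 0.5 = 3.340
L(1,4) = 8, L_eff = 1 - 8/255 = 0.968627 (inverted)
t(1,4) = 3.84 - 3.340·0.968627 = 0.605
Σt over all 6·5 pixels = 134413/2125 ≈ 63.2531765
V = pitch²·Σt = 1.94²·134413/2125 = 238.060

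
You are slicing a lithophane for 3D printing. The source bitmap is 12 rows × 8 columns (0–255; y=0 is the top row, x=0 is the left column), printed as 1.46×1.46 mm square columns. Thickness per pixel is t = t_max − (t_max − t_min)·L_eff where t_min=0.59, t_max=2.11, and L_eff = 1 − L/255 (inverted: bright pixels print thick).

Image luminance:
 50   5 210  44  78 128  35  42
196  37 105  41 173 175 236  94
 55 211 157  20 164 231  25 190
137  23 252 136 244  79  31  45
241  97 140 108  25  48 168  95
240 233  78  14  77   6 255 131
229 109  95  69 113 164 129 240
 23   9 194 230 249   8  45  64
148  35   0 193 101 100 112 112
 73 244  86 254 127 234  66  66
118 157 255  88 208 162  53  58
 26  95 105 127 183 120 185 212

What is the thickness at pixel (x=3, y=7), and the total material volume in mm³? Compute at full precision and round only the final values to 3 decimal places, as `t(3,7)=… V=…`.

span = t_max - t_min = 2.11 - 0.59 = 1.520
L(3,7) = 230, L_eff = 1 - 230/255 = 0.098039 (inverted)
t(3,7) = 2.11 - 1.520·0.098039 = 1.961
Σt over all 12·8 pixels = 804844/6375 ≈ 126.2500392
V = pitch²·Σt = 1.46²·804844/6375 = 269.115

t(3,7)=1.961 V=269.115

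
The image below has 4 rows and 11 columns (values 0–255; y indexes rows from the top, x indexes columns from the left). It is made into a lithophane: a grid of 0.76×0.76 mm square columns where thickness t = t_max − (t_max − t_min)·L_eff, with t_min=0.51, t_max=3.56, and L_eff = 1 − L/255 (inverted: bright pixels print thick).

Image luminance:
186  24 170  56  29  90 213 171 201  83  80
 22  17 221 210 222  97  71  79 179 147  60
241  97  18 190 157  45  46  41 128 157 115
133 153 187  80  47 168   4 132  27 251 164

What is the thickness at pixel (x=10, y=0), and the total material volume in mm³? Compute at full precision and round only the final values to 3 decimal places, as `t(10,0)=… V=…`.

t(10,0)=1.467 V=48.948

span = t_max - t_min = 3.56 - 0.51 = 3.050
L(10,0) = 80, L_eff = 1 - 80/255 = 0.686275 (inverted)
t(10,0) = 3.56 - 3.050·0.686275 = 1.467
Σt over all 4·11 pixels = 432193/5100 ≈ 84.7437255
V = pitch²·Σt = 0.76²·432193/5100 = 48.948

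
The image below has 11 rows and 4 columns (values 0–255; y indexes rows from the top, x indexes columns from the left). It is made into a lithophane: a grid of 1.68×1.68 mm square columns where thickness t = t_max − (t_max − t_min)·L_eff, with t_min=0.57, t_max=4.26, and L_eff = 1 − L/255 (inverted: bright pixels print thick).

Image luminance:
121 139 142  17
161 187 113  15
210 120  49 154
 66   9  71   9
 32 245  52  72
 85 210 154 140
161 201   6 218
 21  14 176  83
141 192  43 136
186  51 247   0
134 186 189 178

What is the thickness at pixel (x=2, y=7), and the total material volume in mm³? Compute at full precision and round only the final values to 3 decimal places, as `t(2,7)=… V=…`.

t(2,7)=3.117 V=280.549

span = t_max - t_min = 4.26 - 0.57 = 3.690
L(2,7) = 176, L_eff = 1 - 176/255 = 0.309804 (inverted)
t(2,7) = 4.26 - 3.690·0.309804 = 3.117
Σt over all 11·4 pixels = 211227/2125 ≈ 99.4009412
V = pitch²·Σt = 1.68²·211227/2125 = 280.549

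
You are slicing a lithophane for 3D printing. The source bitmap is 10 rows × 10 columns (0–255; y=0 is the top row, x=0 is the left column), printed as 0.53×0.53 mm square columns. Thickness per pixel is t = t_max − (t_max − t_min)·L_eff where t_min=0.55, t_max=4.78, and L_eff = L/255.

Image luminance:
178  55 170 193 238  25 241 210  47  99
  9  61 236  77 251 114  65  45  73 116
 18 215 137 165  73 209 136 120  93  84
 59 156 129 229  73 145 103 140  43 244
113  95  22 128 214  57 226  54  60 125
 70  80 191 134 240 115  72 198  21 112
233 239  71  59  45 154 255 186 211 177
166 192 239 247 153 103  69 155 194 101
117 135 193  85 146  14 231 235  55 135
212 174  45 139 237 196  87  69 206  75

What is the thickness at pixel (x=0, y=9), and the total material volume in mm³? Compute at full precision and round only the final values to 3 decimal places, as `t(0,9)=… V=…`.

span = t_max - t_min = 4.78 - 0.55 = 4.230
L(0,9) = 212, L_eff = 212/255 = 0.831373
t(0,9) = 4.78 - 4.230·0.831373 = 1.263
Σt over all 10·10 pixels = 542131/2125 ≈ 255.1204706
V = pitch²·Σt = 0.53²·542131/2125 = 71.663

t(0,9)=1.263 V=71.663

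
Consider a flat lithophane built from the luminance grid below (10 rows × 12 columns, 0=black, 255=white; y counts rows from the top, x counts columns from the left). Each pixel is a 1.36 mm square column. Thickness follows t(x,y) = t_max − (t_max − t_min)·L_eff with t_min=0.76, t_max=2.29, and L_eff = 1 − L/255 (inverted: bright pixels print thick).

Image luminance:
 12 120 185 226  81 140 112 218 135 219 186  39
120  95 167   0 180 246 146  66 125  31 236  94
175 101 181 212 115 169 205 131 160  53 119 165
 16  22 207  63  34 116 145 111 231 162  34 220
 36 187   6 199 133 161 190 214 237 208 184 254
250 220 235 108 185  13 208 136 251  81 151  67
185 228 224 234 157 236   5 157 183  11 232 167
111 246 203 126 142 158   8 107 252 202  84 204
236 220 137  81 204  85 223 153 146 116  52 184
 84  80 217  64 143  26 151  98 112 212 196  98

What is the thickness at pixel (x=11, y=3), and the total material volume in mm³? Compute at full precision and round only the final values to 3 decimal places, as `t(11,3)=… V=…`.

t(11,3)=2.080 V=362.004

span = t_max - t_min = 2.29 - 0.76 = 1.530
L(11,3) = 220, L_eff = 1 - 220/255 = 0.137255 (inverted)
t(11,3) = 2.29 - 1.530·0.137255 = 2.080
Σt over all 10·12 pixels = 195.72
V = pitch²·Σt = 1.36²·195.72 = 362.004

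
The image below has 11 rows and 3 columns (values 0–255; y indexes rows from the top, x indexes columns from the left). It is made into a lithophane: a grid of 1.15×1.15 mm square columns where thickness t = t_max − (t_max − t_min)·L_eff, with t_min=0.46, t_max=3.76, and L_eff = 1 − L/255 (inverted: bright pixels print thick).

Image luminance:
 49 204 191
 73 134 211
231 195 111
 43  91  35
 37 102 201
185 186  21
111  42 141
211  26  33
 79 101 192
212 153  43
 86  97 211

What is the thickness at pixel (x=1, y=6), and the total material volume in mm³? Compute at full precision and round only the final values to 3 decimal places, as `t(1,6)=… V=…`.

span = t_max - t_min = 3.76 - 0.46 = 3.300
L(1,6) = 42, L_eff = 1 - 42/255 = 0.835294 (inverted)
t(1,6) = 3.76 - 3.300·0.835294 = 1.004
Σt over all 11·3 pixels = 57321/850 ≈ 67.4364706
V = pitch²·Σt = 1.15²·57321/850 = 89.185

t(1,6)=1.004 V=89.185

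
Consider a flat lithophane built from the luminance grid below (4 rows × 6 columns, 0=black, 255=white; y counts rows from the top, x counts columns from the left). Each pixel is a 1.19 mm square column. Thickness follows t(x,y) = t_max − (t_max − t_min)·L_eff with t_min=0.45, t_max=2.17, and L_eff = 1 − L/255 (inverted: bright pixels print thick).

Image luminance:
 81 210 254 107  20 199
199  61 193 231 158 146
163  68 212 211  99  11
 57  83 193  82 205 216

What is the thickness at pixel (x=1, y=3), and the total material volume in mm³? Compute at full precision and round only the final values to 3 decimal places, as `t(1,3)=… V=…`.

t(1,3)=1.010 V=48.333

span = t_max - t_min = 2.17 - 0.45 = 1.720
L(1,3) = 83, L_eff = 1 - 83/255 = 0.674510 (inverted)
t(1,3) = 2.17 - 1.720·0.674510 = 1.010
Σt over all 4·6 pixels = 72529/2125 ≈ 34.1312941
V = pitch²·Σt = 1.19²·72529/2125 = 48.333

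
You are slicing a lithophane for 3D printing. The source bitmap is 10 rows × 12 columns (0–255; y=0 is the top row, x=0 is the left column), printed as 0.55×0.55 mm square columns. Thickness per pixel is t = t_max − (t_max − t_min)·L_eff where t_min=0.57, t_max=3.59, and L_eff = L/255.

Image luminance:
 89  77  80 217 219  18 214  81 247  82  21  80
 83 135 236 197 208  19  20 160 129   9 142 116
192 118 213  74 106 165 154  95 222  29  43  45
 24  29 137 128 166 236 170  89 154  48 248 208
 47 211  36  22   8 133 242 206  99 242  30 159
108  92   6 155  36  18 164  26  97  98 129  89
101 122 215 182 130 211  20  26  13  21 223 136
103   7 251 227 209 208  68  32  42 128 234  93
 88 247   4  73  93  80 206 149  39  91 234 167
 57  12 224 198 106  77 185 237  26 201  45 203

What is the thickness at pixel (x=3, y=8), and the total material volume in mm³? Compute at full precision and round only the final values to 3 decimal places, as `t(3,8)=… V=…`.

span = t_max - t_min = 3.59 - 0.57 = 3.020
L(3,8) = 73, L_eff = 73/255 = 0.286275
t(3,8) = 3.59 - 3.020·0.286275 = 2.725
Σt over all 10·12 pixels = 1102627/4250 ≈ 259.4416471
V = pitch²·Σt = 0.55²·1102627/4250 = 78.481

t(3,8)=2.725 V=78.481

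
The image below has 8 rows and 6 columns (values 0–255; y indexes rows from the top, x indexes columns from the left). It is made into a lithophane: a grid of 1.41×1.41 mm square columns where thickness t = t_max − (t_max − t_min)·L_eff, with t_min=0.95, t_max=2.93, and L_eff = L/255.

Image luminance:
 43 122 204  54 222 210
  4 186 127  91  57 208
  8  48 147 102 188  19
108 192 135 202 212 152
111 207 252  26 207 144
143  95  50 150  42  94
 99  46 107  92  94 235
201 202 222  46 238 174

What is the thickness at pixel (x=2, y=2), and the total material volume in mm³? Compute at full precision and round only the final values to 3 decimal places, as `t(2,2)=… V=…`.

span = t_max - t_min = 2.93 - 0.95 = 1.980
L(2,2) = 147, L_eff = 147/255 = 0.576471
t(2,2) = 2.93 - 1.980·0.576471 = 1.789
Σt over all 8·6 pixels = 194613/2125 ≈ 91.5825882
V = pitch²·Σt = 1.41²·194613/2125 = 182.075

t(2,2)=1.789 V=182.075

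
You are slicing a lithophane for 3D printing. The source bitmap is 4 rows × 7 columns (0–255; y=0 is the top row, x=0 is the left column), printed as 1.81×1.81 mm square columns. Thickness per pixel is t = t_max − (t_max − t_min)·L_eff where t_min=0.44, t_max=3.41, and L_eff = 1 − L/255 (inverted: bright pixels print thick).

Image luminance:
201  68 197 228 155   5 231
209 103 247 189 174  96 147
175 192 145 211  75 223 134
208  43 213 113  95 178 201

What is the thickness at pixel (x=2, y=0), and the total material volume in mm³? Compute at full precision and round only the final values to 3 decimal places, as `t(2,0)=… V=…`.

span = t_max - t_min = 3.41 - 0.44 = 2.970
L(2,0) = 197, L_eff = 1 - 197/255 = 0.227451 (inverted)
t(2,0) = 3.41 - 2.970·0.227451 = 2.734
Σt over all 4·7 pixels = 136466/2125 ≈ 64.2192941
V = pitch²·Σt = 1.81²·136466/2125 = 210.389

t(2,0)=2.734 V=210.389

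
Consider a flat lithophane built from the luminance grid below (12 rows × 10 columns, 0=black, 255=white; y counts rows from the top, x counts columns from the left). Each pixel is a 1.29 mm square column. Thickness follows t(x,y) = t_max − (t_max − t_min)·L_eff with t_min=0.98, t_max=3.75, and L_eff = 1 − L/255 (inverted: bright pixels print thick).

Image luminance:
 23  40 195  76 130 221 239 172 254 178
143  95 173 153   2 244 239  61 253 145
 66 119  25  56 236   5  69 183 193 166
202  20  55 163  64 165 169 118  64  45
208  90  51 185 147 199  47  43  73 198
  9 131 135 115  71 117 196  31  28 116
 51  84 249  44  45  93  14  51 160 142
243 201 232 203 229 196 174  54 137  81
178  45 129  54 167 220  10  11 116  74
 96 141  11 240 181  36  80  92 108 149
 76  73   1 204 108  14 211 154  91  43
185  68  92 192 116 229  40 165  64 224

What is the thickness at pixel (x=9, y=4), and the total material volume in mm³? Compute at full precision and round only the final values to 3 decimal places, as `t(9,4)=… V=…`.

span = t_max - t_min = 3.75 - 0.98 = 2.770
L(9,4) = 198, L_eff = 1 - 198/255 = 0.223529 (inverted)
t(9,4) = 3.75 - 2.770·0.223529 = 3.131
Σt over all 12·10 pixels = 117291/425 ≈ 275.9788235
V = pitch²·Σt = 1.29²·117291/425 = 459.256

t(9,4)=3.131 V=459.256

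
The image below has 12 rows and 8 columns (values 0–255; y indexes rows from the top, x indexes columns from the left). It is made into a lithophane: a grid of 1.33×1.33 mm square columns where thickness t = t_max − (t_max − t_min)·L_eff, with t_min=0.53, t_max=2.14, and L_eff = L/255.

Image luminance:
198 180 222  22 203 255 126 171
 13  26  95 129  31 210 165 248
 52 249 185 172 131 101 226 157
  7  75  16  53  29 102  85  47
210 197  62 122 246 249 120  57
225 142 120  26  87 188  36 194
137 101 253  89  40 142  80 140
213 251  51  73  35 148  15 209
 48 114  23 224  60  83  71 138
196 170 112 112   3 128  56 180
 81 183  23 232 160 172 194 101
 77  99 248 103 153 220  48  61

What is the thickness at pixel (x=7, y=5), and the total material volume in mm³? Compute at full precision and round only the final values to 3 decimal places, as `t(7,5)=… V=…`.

t(7,5)=0.915 V=228.132

span = t_max - t_min = 2.14 - 0.53 = 1.610
L(7,5) = 194, L_eff = 194/255 = 0.760784
t(7,5) = 2.14 - 1.610·0.760784 = 0.915
Σt over all 12·8 pixels = 822172/6375 ≈ 128.9681569
V = pitch²·Σt = 1.33²·822172/6375 = 228.132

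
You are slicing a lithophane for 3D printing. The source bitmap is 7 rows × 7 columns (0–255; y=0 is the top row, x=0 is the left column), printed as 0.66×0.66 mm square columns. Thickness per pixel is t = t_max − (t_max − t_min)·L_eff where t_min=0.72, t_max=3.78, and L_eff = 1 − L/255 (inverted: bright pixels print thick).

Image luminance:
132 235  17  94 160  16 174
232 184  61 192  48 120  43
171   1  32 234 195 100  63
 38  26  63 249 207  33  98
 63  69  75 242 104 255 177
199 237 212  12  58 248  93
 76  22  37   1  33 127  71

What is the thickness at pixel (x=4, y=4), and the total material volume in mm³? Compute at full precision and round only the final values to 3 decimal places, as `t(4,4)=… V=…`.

t(4,4)=1.968 V=44.792

span = t_max - t_min = 3.78 - 0.72 = 3.060
L(4,4) = 104, L_eff = 1 - 104/255 = 0.592157 (inverted)
t(4,4) = 3.78 - 3.060·0.592157 = 1.968
Σt over all 7·7 pixels = 102.828
V = pitch²·Σt = 0.66²·102.828 = 44.792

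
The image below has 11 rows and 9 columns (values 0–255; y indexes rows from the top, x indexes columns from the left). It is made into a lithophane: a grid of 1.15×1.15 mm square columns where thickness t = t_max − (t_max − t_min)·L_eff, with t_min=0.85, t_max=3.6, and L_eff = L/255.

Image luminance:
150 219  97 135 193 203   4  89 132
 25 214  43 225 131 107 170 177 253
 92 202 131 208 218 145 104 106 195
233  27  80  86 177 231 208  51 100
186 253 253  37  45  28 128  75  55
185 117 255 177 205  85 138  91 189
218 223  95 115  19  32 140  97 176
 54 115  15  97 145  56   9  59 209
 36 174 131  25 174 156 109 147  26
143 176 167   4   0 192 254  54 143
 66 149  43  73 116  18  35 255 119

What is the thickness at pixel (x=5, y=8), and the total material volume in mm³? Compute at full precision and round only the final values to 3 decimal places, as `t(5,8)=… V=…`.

t(5,8)=1.918 V=292.747

span = t_max - t_min = 3.6 - 0.85 = 2.750
L(5,8) = 156, L_eff = 156/255 = 0.611765
t(5,8) = 3.6 - 2.750·0.611765 = 1.918
Σt over all 11·9 pixels = 37631/170 ≈ 221.3588235
V = pitch²·Σt = 1.15²·37631/170 = 292.747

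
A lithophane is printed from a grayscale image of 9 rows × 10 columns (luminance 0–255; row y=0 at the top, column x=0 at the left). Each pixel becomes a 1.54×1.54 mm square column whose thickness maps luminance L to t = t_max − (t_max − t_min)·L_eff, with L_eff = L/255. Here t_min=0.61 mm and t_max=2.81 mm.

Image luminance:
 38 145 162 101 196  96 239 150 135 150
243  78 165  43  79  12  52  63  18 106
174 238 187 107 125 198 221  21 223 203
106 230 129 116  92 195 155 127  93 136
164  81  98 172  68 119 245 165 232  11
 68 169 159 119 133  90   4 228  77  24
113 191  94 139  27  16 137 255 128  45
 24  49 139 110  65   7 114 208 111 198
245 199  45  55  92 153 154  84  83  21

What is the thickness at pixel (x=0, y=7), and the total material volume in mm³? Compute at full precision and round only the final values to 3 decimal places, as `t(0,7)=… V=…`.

t(0,7)=2.603 V=373.194

span = t_max - t_min = 2.81 - 0.61 = 2.200
L(0,7) = 24, L_eff = 24/255 = 0.094118
t(0,7) = 2.81 - 2.200·0.094118 = 2.603
Σt over all 9·10 pixels = 401267/2550 ≈ 157.3596078
V = pitch²·Σt = 1.54²·401267/2550 = 373.194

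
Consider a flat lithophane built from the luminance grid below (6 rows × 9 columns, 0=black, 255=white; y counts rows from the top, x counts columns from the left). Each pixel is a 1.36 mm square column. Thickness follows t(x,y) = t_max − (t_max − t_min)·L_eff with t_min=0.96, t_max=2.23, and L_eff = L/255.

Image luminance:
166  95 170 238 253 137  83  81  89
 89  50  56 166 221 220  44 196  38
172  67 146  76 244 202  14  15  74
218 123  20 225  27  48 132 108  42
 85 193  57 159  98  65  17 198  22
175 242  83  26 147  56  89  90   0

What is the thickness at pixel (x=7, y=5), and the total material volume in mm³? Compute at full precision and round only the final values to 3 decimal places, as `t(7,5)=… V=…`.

span = t_max - t_min = 2.23 - 0.96 = 1.270
L(7,5) = 90, L_eff = 90/255 = 0.352941
t(7,5) = 2.23 - 1.270·0.352941 = 1.782
Σt over all 6·9 pixels = 763347/8500 ≈ 89.8055294
V = pitch²·Σt = 1.36²·763347/8500 = 166.104

t(7,5)=1.782 V=166.104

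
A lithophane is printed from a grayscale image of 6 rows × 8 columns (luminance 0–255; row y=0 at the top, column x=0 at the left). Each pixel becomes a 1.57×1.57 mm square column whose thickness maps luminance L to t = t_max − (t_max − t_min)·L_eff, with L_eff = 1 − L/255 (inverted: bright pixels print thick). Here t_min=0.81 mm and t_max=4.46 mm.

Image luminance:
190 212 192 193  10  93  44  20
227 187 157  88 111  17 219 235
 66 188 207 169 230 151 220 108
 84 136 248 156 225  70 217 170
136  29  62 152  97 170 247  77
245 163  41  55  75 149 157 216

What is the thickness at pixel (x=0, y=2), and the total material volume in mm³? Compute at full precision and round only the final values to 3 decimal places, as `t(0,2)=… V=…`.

t(0,2)=1.755 V=339.669

span = t_max - t_min = 4.46 - 0.81 = 3.650
L(0,2) = 66, L_eff = 1 - 66/255 = 0.741176 (inverted)
t(0,2) = 4.46 - 3.650·0.741176 = 1.755
Σt over all 6·8 pixels = 702791/5100 ≈ 137.8021569
V = pitch²·Σt = 1.57²·702791/5100 = 339.669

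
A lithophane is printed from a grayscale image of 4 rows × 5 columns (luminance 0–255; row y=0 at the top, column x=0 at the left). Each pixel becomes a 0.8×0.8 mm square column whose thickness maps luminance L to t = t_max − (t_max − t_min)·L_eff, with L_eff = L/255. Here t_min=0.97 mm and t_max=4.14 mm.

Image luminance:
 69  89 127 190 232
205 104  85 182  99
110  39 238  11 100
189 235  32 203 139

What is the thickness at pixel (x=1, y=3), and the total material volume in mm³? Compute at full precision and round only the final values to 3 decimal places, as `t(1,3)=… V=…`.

span = t_max - t_min = 4.14 - 0.97 = 3.170
L(1,3) = 235, L_eff = 235/255 = 0.921569
t(1,3) = 4.14 - 3.170·0.921569 = 1.219
Σt over all 4·5 pixels = 631237/12750 ≈ 49.5087843
V = pitch²·Σt = 0.8²·631237/12750 = 31.686

t(1,3)=1.219 V=31.686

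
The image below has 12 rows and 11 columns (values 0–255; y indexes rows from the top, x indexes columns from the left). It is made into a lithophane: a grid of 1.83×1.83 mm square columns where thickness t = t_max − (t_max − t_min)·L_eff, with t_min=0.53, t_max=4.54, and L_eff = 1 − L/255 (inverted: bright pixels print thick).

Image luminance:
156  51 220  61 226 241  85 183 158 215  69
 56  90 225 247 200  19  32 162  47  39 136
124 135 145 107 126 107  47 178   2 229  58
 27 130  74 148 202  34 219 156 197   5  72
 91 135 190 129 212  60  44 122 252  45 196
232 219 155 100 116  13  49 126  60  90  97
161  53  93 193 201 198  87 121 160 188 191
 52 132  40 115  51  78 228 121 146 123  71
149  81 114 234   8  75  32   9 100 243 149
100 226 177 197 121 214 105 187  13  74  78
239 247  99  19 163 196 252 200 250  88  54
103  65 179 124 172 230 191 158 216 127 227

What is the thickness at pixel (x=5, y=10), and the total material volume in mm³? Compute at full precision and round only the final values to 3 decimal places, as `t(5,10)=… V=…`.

t(5,10)=3.612 V=1143.307

span = t_max - t_min = 4.54 - 0.53 = 4.010
L(5,10) = 196, L_eff = 1 - 196/255 = 0.231373 (inverted)
t(5,10) = 4.54 - 4.010·0.231373 = 3.612
Σt over all 12·11 pixels = 8705641/25500 ≈ 341.3976863
V = pitch²·Σt = 1.83²·8705641/25500 = 1143.307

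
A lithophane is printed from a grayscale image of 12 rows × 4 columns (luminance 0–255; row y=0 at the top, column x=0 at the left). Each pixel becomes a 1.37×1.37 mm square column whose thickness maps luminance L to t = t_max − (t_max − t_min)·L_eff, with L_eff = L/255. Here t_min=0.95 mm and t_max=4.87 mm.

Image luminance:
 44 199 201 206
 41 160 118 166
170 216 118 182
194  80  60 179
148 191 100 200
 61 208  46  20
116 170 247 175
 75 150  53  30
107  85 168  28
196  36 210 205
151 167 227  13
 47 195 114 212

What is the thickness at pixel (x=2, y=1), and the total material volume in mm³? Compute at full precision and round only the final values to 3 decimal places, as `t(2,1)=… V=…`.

span = t_max - t_min = 4.87 - 0.95 = 3.920
L(2,1) = 118, L_eff = 118/255 = 0.462745
t(2,1) = 4.87 - 3.920·0.462745 = 3.056
Σt over all 12·4 pixels = 170938/1275 ≈ 134.0690196
V = pitch²·Σt = 1.37²·170938/1275 = 251.634

t(2,1)=3.056 V=251.634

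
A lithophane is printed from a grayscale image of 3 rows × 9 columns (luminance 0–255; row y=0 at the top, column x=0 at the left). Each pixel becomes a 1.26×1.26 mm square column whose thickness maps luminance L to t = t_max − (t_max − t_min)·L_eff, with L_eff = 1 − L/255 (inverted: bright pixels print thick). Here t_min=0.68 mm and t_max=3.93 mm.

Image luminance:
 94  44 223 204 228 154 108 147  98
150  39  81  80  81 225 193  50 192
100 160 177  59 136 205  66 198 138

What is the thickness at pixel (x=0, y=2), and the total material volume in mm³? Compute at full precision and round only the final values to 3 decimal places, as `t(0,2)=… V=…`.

t(0,2)=1.955 V=102.598

span = t_max - t_min = 3.93 - 0.68 = 3.250
L(0,2) = 100, L_eff = 1 - 100/255 = 0.607843 (inverted)
t(0,2) = 3.93 - 3.250·0.607843 = 1.955
Σt over all 3·9 pixels = 54931/850 ≈ 64.6247059
V = pitch²·Σt = 1.26²·54931/850 = 102.598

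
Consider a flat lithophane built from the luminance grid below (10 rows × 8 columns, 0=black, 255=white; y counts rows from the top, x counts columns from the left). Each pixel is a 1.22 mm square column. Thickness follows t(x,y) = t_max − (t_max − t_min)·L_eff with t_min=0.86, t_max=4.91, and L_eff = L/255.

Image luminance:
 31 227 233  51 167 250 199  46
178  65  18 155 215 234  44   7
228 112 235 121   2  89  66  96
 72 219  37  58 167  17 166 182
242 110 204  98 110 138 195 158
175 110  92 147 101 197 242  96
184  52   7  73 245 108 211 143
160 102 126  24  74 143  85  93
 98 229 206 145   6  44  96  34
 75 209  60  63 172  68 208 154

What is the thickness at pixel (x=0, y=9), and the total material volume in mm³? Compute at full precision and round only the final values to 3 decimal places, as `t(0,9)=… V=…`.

span = t_max - t_min = 4.91 - 0.86 = 4.050
L(0,9) = 75, L_eff = 75/255 = 0.294118
t(0,9) = 4.91 - 4.050·0.294118 = 3.719
Σt over all 10·8 pixels = 395087/1700 ≈ 232.4041176
V = pitch²·Σt = 1.22²·395087/1700 = 345.910

t(0,9)=3.719 V=345.910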